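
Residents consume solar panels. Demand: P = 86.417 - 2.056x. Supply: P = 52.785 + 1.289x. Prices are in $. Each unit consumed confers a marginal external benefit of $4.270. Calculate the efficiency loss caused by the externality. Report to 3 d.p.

DWL = $2.725

Market equilibrium (private): 52.785 + 1.289x = 86.417 - 2.056x → x_m = 10.0544.
Social marginal benefit = demand + MEB = 90.687 - 2.056x.
Set SMB = MC: 90.687 - 2.056x = 52.785 + 1.289x → x* = 11.3309.
Height of the DWL triangle at x_m is SMB(x_m) − MC(x_m) = MEB(x_m) = 4.2700.
DWL = ½ × 1.2765 × 4.2700 = 2.7253.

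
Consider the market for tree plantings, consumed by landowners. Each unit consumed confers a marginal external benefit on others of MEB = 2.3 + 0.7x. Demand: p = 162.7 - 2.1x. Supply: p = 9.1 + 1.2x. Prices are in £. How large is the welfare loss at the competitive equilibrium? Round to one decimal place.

DWL = £234.0

Market equilibrium (private): 9.1 + 1.2x = 162.7 - 2.1x → x_m = 46.5455.
Social marginal benefit = demand + MEB = 165.0 - 1.4x.
Set SMB = MC: 165.0 - 1.4x = 9.1 + 1.2x → x* = 59.9615.
Height of the DWL triangle at x_m is SMB(x_m) − MC(x_m) = MEB(x_m) = 34.8818.
DWL = ½ × 13.4160 × 34.8818 = 233.9871.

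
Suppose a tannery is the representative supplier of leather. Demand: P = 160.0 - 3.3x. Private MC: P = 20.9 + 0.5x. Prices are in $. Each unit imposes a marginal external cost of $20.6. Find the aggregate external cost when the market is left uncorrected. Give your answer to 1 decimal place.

$754.1

Market equilibrium (private): 20.9 + 0.5x = 160.0 - 3.3x → x_m = 36.6053.
Total external cost = MEC × x_m = 20.6 × 36.6053 = 754.0692.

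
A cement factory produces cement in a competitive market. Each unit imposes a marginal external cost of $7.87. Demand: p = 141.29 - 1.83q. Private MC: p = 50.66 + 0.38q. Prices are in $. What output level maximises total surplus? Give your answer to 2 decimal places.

Social marginal cost = private MC + MEC = 58.53 + 0.38q.
Set SMC = demand: 58.53 + 0.38q = 141.29 - 1.83q → q* = 37.4480.

q* = 37.45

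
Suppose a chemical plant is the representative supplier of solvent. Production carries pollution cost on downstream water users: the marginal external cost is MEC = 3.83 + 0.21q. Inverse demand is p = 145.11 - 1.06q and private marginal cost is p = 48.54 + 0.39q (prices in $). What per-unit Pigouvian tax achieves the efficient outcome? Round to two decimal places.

tax = $15.56 per unit

Social marginal cost = private MC + MEC = 52.37 + 0.60q.
Set SMC = demand: 52.37 + 0.60q = 145.11 - 1.06q → q* = 55.8675.
The Pigouvian tax equals MEC at q*: 3.83 + 0.21×55.8675 = 15.5622.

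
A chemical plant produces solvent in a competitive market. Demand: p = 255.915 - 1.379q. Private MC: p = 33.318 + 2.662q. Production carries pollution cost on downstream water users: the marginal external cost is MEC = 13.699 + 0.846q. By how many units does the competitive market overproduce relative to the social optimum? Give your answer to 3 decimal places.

Market equilibrium (private): 33.318 + 2.662q = 255.915 - 1.379q → q_m = 55.0846.
Social marginal cost = private MC + MEC = 47.017 + 3.508q.
Set SMC = demand: 47.017 + 3.508q = 255.915 - 1.379q → q* = 42.7457.
Gap = |55.0846 − 42.7457| = 12.3389.

12.339 units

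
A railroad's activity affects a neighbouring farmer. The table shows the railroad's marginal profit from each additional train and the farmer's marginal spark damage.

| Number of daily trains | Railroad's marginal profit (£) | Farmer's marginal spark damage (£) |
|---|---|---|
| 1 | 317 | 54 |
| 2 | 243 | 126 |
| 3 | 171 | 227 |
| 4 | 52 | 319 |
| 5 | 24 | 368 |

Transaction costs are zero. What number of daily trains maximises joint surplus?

Bargaining reaches the level where marginal profit last exceeds marginal spark damage.
That holds through level 2 (243 ≥ 126) but not at 3 (171 < 227).

2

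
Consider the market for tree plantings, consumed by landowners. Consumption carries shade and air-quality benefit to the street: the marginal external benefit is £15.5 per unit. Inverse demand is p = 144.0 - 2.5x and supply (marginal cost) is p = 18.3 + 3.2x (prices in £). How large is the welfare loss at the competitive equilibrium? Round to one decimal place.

Market equilibrium (private): 18.3 + 3.2x = 144.0 - 2.5x → x_m = 22.0526.
Social marginal benefit = demand + MEB = 159.5 - 2.5x.
Set SMB = MC: 159.5 - 2.5x = 18.3 + 3.2x → x* = 24.7719.
The loss is the area between SMB and MC from x* to x_m; with linear curves that's a triangle of height MEB(x_m).
DWL = ½ × 2.7193 × 15.5000 = 21.0746.

DWL = £21.1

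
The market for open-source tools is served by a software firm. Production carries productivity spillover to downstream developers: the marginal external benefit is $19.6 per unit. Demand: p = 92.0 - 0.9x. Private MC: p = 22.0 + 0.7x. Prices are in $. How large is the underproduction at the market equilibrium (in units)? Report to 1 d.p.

Market equilibrium (private): 22.0 + 0.7x = 92.0 - 0.9x → x_m = 43.7500.
Social marginal cost = private MC − MEB = 2.4 + 0.7x.
Set SMC = demand: 2.4 + 0.7x = 92.0 - 0.9x → x* = 56.0000.
Gap = |43.7500 − 56.0000| = 12.2500.

12.3 units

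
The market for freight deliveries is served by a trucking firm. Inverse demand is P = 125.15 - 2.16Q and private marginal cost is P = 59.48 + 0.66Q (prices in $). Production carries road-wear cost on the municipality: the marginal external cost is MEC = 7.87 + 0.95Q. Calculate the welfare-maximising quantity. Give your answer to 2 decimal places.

Social marginal cost = private MC + MEC = 67.35 + 1.61Q.
Set SMC = demand: 67.35 + 1.61Q = 125.15 - 2.16Q → Q* = 15.3316.

Q* = 15.33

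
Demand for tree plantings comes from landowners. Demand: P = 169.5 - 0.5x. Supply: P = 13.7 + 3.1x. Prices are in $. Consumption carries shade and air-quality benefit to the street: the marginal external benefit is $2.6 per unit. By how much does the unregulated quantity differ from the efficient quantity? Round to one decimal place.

Market equilibrium (private): 13.7 + 3.1x = 169.5 - 0.5x → x_m = 43.2778.
Social marginal benefit = demand + MEB = 172.1 - 0.5x.
Set SMB = MC: 172.1 - 0.5x = 13.7 + 3.1x → x* = 44.0000.
Gap = |43.2778 − 44.0000| = 0.7222.

0.7 units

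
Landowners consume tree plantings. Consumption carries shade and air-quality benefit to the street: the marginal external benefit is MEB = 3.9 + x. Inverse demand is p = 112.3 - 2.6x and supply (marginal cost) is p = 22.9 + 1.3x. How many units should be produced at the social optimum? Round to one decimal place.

Social marginal benefit = demand + MEB = 116.2 - 1.6x.
Set SMB = MC: 116.2 - 1.6x = 22.9 + 1.3x → x* = 32.1724.

x* = 32.2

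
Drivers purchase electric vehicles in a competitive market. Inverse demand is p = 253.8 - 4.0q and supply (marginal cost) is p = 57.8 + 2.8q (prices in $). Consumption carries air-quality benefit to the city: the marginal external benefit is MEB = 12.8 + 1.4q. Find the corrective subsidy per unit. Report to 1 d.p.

subsidy = $66.9 per unit

Social marginal benefit = demand + MEB = 266.6 - 2.6q.
Set SMB = MC: 266.6 - 2.6q = 57.8 + 2.8q → q* = 38.6667.
The Pigouvian subsidy equals MEB at q*: 12.8 + 1.4×38.6667 = 66.9334.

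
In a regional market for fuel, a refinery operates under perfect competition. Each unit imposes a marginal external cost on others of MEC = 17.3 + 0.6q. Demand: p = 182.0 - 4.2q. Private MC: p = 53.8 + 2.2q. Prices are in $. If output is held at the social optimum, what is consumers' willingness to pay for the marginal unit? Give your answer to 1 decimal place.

P = $115.5

Social marginal cost = private MC + MEC = 71.1 + 2.8q.
Set SMC = demand: 71.1 + 2.8q = 182.0 - 4.2q → q* = 15.8429.
Consumer price on the demand curve at q*: 182.0 − 4.2×15.8429 = 115.4598.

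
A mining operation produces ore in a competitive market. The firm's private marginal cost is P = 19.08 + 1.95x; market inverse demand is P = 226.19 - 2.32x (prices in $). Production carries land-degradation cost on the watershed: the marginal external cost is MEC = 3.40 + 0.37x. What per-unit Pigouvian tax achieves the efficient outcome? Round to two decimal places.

Social marginal cost = private MC + MEC = 22.48 + 2.32x.
Set SMC = demand: 22.48 + 2.32x = 226.19 - 2.32x → x* = 43.9030.
The Pigouvian tax equals MEC at x*: 3.40 + 0.37×43.9030 = 19.6441.

tax = $19.64 per unit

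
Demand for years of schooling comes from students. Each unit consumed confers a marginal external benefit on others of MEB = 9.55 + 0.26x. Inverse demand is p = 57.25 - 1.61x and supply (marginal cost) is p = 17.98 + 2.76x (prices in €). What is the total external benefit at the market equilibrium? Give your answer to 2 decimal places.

€96.32

Market equilibrium (private): 17.98 + 2.76x = 57.25 - 1.61x → x_m = 8.9863.
Total external benefit = ∫₀^{x_m} (9.55 + 0.26x) dx = 9.55×8.9863 + ½×0.26×8.9863² = 96.3171.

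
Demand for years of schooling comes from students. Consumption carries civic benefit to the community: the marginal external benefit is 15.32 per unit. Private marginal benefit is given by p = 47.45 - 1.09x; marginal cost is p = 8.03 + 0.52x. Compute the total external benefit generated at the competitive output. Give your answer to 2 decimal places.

375.10

Market equilibrium (private): 8.03 + 0.52x = 47.45 - 1.09x → x_m = 24.4845.
Total external benefit = MEB × x_m = 15.32 × 24.4845 = 375.1025.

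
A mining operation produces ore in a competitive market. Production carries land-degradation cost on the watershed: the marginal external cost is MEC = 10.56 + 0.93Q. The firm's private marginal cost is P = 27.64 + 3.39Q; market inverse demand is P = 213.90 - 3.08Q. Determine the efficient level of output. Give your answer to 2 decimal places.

Social marginal cost = private MC + MEC = 38.20 + 4.32Q.
Set SMC = demand: 38.20 + 4.32Q = 213.90 - 3.08Q → Q* = 23.7432.

Q* = 23.74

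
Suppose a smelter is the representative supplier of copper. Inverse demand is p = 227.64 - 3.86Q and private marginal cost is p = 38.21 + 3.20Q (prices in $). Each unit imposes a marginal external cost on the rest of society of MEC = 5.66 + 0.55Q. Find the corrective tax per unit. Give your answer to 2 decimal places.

Social marginal cost = private MC + MEC = 43.87 + 3.75Q.
Set SMC = demand: 43.87 + 3.75Q = 227.64 - 3.86Q → Q* = 24.1485.
The Pigouvian tax equals MEC at Q*: 5.66 + 0.55×24.1485 = 18.9417.

tax = $18.94 per unit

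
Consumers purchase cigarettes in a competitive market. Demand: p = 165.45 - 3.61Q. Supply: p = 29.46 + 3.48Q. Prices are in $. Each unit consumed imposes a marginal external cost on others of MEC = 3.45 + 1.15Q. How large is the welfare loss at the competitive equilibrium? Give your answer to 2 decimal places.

DWL = $39.48

Market equilibrium (private): 29.46 + 3.48Q = 165.45 - 3.61Q → Q_m = 19.1805.
Social marginal benefit = demand − MEC = 162.00 - 4.76Q.
Set SMB = MC: 162.00 - 4.76Q = 29.46 + 3.48Q → Q* = 16.0850.
The loss is the area between SMB and MC from Q* to Q_m; with linear curves that's a triangle of height MEC(Q_m).
DWL = ½ × 3.0955 × 25.5076 = 39.4794.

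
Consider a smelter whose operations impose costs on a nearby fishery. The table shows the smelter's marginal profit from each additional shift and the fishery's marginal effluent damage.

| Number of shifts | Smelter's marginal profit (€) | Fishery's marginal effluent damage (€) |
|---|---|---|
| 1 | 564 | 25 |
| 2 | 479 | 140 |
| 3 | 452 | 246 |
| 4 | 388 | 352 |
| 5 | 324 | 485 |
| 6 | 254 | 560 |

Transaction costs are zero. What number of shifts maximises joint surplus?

4

Bargaining reaches the level where marginal profit last exceeds marginal effluent damage.
That holds through level 4 (388 ≥ 352) but not at 5 (324 < 485).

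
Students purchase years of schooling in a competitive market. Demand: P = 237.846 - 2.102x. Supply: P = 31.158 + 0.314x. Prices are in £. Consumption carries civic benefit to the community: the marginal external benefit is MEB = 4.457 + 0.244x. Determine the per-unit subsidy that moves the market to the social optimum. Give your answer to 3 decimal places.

Social marginal benefit = demand + MEB = 242.303 - 1.858x.
Set SMB = MC: 242.303 - 1.858x = 31.158 + 0.314x → x* = 97.2122.
The Pigouvian subsidy equals MEB at x*: 4.457 + 0.244×97.2122 = 28.1768.

subsidy = £28.177 per unit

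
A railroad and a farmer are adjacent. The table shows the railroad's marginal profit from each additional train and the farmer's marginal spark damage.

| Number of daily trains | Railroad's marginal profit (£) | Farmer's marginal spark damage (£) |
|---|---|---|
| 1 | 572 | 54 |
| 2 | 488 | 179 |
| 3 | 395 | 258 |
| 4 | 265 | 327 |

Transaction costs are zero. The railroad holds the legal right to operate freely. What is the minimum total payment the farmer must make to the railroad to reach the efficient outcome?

£265

Left alone the railroad would choose level 4 (marginal profit stays positive).
Efficient level: k* = 3 (marginal profit ≥ marginal spark damage through 3).
The farmer must at least cover the railroad's forgone profit from cutting 4→3: 265 = 265.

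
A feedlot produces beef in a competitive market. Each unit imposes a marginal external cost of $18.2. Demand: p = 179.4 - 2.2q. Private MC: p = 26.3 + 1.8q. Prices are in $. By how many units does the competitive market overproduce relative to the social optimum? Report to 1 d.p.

Market equilibrium (private): 26.3 + 1.8q = 179.4 - 2.2q → q_m = 38.2750.
Social marginal cost = private MC + MEC = 44.5 + 1.8q.
Set SMC = demand: 44.5 + 1.8q = 179.4 - 2.2q → q* = 33.7250.
Gap = |38.2750 − 33.7250| = 4.5500.

4.6 units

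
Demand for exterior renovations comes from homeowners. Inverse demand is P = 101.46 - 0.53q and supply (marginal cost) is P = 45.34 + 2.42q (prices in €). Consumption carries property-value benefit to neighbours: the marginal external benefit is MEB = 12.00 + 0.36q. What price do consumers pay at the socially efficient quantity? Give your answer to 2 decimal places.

Social marginal benefit = demand + MEB = 113.46 - 0.17q.
Set SMB = MC: 113.46 - 0.17q = 45.34 + 2.42q → q* = 26.3012.
Consumer price on the demand curve at q*: 101.46 − 0.53×26.3012 = 87.5204.

P = €87.52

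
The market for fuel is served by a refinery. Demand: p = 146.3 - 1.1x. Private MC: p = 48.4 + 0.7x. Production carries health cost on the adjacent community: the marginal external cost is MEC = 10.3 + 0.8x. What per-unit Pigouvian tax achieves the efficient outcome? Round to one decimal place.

Social marginal cost = private MC + MEC = 58.7 + 1.5x.
Set SMC = demand: 58.7 + 1.5x = 146.3 - 1.1x → x* = 33.6923.
The Pigouvian tax equals MEC at x*: 10.3 + 0.8×33.6923 = 37.2538.

tax = 37.3 per unit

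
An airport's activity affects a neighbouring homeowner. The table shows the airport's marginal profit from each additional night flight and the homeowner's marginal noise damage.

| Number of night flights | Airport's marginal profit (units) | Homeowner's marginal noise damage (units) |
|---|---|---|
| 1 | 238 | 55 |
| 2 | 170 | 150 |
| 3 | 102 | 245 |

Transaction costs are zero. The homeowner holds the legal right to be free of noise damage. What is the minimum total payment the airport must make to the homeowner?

Efficient level: marginal profit ≥ marginal noise damage through level 2, so k* = 2.
With the homeowner holding the right, the airport must at least compensate total damage at k*: 55 + 150 = 205.

205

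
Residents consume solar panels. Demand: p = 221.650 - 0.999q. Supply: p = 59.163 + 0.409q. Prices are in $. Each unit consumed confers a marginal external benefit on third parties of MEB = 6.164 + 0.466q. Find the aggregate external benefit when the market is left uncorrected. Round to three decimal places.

$3814.386

Market equilibrium (private): 59.163 + 0.409q = 221.650 - 0.999q → q_m = 115.4027.
Total external benefit = ∫₀^{q_m} (6.164 + 0.466q) dq = 6.164×115.4027 + ½×0.466×115.4027² = 3814.3857.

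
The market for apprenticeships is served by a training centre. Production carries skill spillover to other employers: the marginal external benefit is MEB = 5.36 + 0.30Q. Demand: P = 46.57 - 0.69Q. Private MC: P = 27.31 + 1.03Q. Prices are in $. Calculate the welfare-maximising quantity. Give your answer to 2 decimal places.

Q* = 17.34

Social marginal cost = private MC − MEB = 21.95 + 0.73Q.
Set SMC = demand: 21.95 + 0.73Q = 46.57 - 0.69Q → Q* = 17.3380.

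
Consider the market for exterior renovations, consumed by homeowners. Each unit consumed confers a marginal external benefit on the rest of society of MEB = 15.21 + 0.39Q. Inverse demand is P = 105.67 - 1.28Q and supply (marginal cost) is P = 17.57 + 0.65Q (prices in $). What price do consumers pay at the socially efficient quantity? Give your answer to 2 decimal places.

P = $19.80

Social marginal benefit = demand + MEB = 120.88 - 0.89Q.
Set SMB = MC: 120.88 - 0.89Q = 17.57 + 0.65Q → Q* = 67.0844.
Consumer price on the demand curve at Q*: 105.67 − 1.28×67.0844 = 19.8020.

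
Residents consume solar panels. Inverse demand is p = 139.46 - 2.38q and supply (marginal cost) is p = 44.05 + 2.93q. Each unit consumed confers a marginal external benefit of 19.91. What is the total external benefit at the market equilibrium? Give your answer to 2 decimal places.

Market equilibrium (private): 44.05 + 2.93q = 139.46 - 2.38q → q_m = 17.9680.
Total external benefit = MEB × q_m = 19.91 × 17.9680 = 357.7429.

357.74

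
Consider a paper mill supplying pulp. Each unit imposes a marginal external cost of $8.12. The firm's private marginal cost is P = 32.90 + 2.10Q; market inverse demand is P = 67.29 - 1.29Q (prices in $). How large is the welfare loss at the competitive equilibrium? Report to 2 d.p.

DWL = $9.72

Market equilibrium (private): 32.90 + 2.10Q = 67.29 - 1.29Q → Q_m = 10.1445.
Social marginal cost = private MC + MEC = 41.02 + 2.10Q.
Set SMC = demand: 41.02 + 2.10Q = 67.29 - 1.29Q → Q* = 7.7493.
Height of the DWL triangle at Q_m is SMC(Q_m) − demand(Q_m) = MEC(Q_m) = 8.1200.
DWL = ½ × 2.3952 × 8.1200 = 9.7245.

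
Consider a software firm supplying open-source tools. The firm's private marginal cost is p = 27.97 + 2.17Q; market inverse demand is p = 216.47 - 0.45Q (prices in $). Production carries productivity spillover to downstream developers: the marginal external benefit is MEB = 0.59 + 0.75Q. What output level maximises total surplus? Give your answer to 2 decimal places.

Social marginal cost = private MC − MEB = 27.38 + 1.42Q.
Set SMC = demand: 27.38 + 1.42Q = 216.47 - 0.45Q → Q* = 101.1176.

Q* = 101.12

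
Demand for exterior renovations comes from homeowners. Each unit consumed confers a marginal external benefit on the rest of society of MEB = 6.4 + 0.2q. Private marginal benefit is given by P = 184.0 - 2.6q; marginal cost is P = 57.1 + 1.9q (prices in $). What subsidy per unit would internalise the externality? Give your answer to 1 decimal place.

Social marginal benefit = demand + MEB = 190.4 - 2.4q.
Set SMB = MC: 190.4 - 2.4q = 57.1 + 1.9q → q* = 31.0000.
The Pigouvian subsidy equals MEB at q*: 6.4 + 0.2×31.0000 = 12.6000.

subsidy = $12.6 per unit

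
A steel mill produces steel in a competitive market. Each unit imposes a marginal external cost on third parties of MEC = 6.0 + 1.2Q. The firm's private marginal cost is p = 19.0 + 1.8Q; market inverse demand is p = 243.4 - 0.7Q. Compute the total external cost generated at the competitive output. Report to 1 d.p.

5372.7

Market equilibrium (private): 19.0 + 1.8Q = 243.4 - 0.7Q → Q_m = 89.7600.
Total external cost = ∫₀^{Q_m} (6.0 + 1.2Q) dQ = 6.0×89.7600 + ½×1.2×89.7600² = 5372.6746.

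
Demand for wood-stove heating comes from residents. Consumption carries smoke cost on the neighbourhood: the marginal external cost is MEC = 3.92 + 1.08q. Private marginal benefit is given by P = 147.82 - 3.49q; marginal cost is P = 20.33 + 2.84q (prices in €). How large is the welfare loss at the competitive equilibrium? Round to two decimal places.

Market equilibrium (private): 20.33 + 2.84q = 147.82 - 3.49q → q_m = 20.1406.
Social marginal benefit = demand − MEC = 143.90 - 4.57q.
Set SMB = MC: 143.90 - 4.57q = 20.33 + 2.84q → q* = 16.6761.
Height of the DWL triangle at q_m is MC(q_m) − SMB(q_m) = MEC(q_m) = 25.6718.
DWL = ½ × 3.4645 × 25.6718 = 44.4700.

DWL = €44.47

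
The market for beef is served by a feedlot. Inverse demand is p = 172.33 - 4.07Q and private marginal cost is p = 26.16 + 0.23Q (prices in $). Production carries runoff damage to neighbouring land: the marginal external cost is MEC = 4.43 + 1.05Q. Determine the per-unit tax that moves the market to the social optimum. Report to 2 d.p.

tax = $32.25 per unit

Social marginal cost = private MC + MEC = 30.59 + 1.28Q.
Set SMC = demand: 30.59 + 1.28Q = 172.33 - 4.07Q → Q* = 26.4935.
The Pigouvian tax equals MEC at Q*: 4.43 + 1.05×26.4935 = 32.2482.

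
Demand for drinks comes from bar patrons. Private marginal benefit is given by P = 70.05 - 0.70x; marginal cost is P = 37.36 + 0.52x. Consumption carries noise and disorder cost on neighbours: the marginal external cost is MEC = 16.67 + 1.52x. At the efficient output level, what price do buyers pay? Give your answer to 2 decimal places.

Social marginal benefit = demand − MEC = 53.38 - 2.22x.
Set SMB = MC: 53.38 - 2.22x = 37.36 + 0.52x → x* = 5.8467.
Consumer price on the demand curve at x*: 70.05 − 0.70×5.8467 = 65.9573.

P = 65.96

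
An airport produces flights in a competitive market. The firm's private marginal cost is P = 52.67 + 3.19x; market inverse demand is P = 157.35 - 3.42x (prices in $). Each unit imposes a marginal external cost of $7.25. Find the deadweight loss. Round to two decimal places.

DWL = $3.98

Market equilibrium (private): 52.67 + 3.19x = 157.35 - 3.42x → x_m = 15.8366.
Social marginal cost = private MC + MEC = 59.92 + 3.19x.
Set SMC = demand: 59.92 + 3.19x = 157.35 - 3.42x → x* = 14.7398.
Height of the DWL triangle at x_m is SMC(x_m) − demand(x_m) = MEC(x_m) = 7.2500.
DWL = ½ × 1.0968 × 7.2500 = 3.9759.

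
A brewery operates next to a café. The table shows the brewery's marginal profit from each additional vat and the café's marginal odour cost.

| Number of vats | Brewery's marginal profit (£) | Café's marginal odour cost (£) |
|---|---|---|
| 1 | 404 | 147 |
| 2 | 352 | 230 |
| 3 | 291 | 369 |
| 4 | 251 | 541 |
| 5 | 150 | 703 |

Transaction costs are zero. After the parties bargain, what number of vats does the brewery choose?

2

Bargaining reaches the level where marginal profit last exceeds marginal odour cost.
That holds through level 2 (352 ≥ 230) but not at 3 (291 < 369).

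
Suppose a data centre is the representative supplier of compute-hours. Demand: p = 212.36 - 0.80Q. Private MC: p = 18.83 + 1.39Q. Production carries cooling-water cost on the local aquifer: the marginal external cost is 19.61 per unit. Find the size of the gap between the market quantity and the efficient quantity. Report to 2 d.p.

Market equilibrium (private): 18.83 + 1.39Q = 212.36 - 0.80Q → Q_m = 88.3699.
Social marginal cost = private MC + MEC = 38.44 + 1.39Q.
Set SMC = demand: 38.44 + 1.39Q = 212.36 - 0.80Q → Q* = 79.4155.
Gap = |88.3699 − 79.4155| = 8.9544.

8.95 units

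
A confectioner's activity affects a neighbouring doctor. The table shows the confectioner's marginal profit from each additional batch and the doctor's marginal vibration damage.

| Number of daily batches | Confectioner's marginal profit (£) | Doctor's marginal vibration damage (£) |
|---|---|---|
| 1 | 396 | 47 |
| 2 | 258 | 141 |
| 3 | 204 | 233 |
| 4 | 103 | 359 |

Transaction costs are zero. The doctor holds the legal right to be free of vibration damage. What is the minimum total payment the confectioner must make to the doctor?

Efficient level: marginal profit ≥ marginal vibration damage through level 2, so k* = 2.
With the doctor holding the right, the confectioner must at least compensate total damage at k*: 47 + 141 = 188.

£188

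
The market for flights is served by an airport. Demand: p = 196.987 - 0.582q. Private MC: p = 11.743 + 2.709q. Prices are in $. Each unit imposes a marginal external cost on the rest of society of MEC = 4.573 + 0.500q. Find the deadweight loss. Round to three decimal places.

DWL = $141.177

Market equilibrium (private): 11.743 + 2.709q = 196.987 - 0.582q → q_m = 56.2881.
Social marginal cost = private MC + MEC = 16.316 + 3.209q.
Set SMC = demand: 16.316 + 3.209q = 196.987 - 0.582q → q* = 47.6579.
The loss is the area between SMC and demand from q* to q_m; with linear curves that's a triangle of height MEC(q_m).
DWL = ½ × 8.6302 × 32.7170 = 141.1771.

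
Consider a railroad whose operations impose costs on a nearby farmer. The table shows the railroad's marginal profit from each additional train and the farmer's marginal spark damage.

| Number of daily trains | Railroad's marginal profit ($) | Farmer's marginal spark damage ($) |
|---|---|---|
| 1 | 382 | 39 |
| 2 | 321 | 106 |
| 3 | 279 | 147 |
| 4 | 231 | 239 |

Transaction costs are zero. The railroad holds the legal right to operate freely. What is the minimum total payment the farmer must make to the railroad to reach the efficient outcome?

$231

Left alone the railroad would choose level 4 (marginal profit stays positive).
Efficient level: k* = 3 (marginal profit ≥ marginal spark damage through 3).
The farmer must at least cover the railroad's forgone profit from cutting 4→3: 231 = 231.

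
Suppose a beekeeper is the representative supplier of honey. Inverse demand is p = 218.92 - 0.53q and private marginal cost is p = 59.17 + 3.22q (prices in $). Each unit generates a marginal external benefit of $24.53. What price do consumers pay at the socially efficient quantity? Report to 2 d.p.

P = $192.88

Social marginal cost = private MC − MEB = 34.64 + 3.22q.
Set SMC = demand: 34.64 + 3.22q = 218.92 - 0.53q → q* = 49.1413.
Consumer price on the demand curve at q*: 218.92 − 0.53×49.1413 = 192.8751.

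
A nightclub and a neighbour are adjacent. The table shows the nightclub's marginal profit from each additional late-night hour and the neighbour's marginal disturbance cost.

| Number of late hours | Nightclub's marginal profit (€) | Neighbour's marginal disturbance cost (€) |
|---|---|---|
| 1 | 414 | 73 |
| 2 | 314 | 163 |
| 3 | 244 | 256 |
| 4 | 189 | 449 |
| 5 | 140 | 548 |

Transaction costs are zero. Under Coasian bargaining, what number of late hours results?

Bargaining reaches the level where marginal profit last exceeds marginal disturbance cost.
That holds through level 2 (314 ≥ 163) but not at 3 (244 < 256).

2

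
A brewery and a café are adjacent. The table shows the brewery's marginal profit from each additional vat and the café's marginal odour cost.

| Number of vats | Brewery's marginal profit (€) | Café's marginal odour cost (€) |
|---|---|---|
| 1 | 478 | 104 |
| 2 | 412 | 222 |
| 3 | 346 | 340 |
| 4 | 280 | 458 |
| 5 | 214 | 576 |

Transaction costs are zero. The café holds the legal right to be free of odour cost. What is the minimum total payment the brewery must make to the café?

€666

Efficient level: marginal profit ≥ marginal odour cost through level 3, so k* = 3.
With the café holding the right, the brewery must at least compensate total damage at k*: 104 + 222 + 340 = 666.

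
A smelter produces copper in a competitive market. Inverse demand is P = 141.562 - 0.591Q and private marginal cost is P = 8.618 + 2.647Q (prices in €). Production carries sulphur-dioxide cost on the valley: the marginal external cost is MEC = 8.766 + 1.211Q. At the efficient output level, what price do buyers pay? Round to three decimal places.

P = €125.066

Social marginal cost = private MC + MEC = 17.384 + 3.858Q.
Set SMC = demand: 17.384 + 3.858Q = 141.562 - 0.591Q → Q* = 27.9114.
Consumer price on the demand curve at Q*: 141.562 − 0.591×27.9114 = 125.0664.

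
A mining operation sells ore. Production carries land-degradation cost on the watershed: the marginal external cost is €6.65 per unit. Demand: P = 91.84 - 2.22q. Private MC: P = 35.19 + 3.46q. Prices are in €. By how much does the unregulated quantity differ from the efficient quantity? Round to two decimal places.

1.17 units

Market equilibrium (private): 35.19 + 3.46q = 91.84 - 2.22q → q_m = 9.9736.
Social marginal cost = private MC + MEC = 41.84 + 3.46q.
Set SMC = demand: 41.84 + 3.46q = 91.84 - 2.22q → q* = 8.8028.
Gap = |9.9736 − 8.8028| = 1.1708.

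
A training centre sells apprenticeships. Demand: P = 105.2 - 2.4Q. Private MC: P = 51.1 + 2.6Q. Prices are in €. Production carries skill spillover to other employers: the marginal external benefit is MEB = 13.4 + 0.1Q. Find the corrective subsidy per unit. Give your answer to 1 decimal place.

Social marginal cost = private MC − MEB = 37.7 + 2.5Q.
Set SMC = demand: 37.7 + 2.5Q = 105.2 - 2.4Q → Q* = 13.7755.
The Pigouvian subsidy equals MEB at Q*: 13.4 + 0.1×13.7755 = 14.7776.

subsidy = €14.8 per unit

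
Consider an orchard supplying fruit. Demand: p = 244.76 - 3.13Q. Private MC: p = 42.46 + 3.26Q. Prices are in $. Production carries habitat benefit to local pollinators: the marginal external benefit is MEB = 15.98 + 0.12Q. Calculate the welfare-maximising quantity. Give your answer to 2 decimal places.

Q* = 34.81

Social marginal cost = private MC − MEB = 26.48 + 3.14Q.
Set SMC = demand: 26.48 + 3.14Q = 244.76 - 3.13Q → Q* = 34.8134.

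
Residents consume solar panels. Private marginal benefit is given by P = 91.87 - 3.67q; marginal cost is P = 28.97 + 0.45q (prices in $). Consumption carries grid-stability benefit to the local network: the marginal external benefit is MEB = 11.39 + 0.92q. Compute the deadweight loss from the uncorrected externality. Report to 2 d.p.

DWL = $101.09

Market equilibrium (private): 28.97 + 0.45q = 91.87 - 3.67q → q_m = 15.2670.
Social marginal benefit = demand + MEB = 103.26 - 2.75q.
Set SMB = MC: 103.26 - 2.75q = 28.97 + 0.45q → q* = 23.2156.
Height of the DWL triangle at q_m is SMB(q_m) − MC(q_m) = MEB(q_m) = 25.4356.
DWL = ½ × 7.9486 × 25.4356 = 101.0887.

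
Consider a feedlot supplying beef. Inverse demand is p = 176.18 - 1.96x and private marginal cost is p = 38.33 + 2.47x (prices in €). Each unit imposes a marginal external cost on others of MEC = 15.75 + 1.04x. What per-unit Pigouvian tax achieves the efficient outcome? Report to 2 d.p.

tax = €38.96 per unit

Social marginal cost = private MC + MEC = 54.08 + 3.51x.
Set SMC = demand: 54.08 + 3.51x = 176.18 - 1.96x → x* = 22.3218.
The Pigouvian tax equals MEC at x*: 15.75 + 1.04×22.3218 = 38.9647.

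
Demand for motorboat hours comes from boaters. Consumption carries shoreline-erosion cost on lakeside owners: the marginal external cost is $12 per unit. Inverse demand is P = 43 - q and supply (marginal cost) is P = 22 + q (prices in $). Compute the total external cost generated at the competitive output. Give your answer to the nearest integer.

$126

Market equilibrium (private): 22 + q = 43 - q → q_m = 10.5000.
Total external cost = MEC × q_m = 12 × 10.5000 = 126.0000.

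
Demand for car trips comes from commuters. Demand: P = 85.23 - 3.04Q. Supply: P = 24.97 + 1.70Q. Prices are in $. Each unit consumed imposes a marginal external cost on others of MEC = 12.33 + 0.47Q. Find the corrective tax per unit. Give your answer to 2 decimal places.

Social marginal benefit = demand − MEC = 72.90 - 3.51Q.
Set SMB = MC: 72.90 - 3.51Q = 24.97 + 1.70Q → Q* = 9.1996.
The Pigouvian tax equals MEC at Q*: 12.33 + 0.47×9.1996 = 16.6538.

tax = $16.65 per unit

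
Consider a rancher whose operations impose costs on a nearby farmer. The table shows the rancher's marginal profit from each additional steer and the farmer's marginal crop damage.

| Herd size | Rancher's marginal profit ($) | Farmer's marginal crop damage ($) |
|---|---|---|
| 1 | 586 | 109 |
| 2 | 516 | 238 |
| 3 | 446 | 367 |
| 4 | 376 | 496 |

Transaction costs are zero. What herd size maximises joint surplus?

Bargaining reaches the level where marginal profit last exceeds marginal crop damage.
That holds through level 3 (446 ≥ 367) but not at 4 (376 < 496).

3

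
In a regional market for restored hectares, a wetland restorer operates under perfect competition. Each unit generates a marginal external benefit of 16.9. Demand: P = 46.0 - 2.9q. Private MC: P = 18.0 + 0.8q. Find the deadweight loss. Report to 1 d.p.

DWL = 38.6

Market equilibrium (private): 18.0 + 0.8q = 46.0 - 2.9q → q_m = 7.5676.
Social marginal cost = private MC − MEB = 1.1 + 0.8q.
Set SMC = demand: 1.1 + 0.8q = 46.0 - 2.9q → q* = 12.1351.
Height of the DWL triangle at q_m is demand(q_m) − SMC(q_m) = MEB(q_m) = 16.9000.
DWL = ½ × 4.5675 × 16.9000 = 38.5954.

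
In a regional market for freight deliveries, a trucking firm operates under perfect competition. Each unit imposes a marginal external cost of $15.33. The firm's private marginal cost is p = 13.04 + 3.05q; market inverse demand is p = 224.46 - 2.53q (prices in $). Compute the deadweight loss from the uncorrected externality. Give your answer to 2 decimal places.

Market equilibrium (private): 13.04 + 3.05q = 224.46 - 2.53q → q_m = 37.8889.
Social marginal cost = private MC + MEC = 28.37 + 3.05q.
Set SMC = demand: 28.37 + 3.05q = 224.46 - 2.53q → q* = 35.1416.
Between q* and q_m the wedge SMC − demand runs linearly from 0 to MEC(q_m), so the loss is a triangle.
DWL = ½ × 2.7473 × 15.3300 = 21.0581.

DWL = $21.06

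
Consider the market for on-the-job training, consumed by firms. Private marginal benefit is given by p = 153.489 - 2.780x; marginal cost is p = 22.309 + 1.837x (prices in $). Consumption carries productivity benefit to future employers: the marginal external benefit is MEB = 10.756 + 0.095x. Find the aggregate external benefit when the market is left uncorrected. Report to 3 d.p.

$343.949

Market equilibrium (private): 22.309 + 1.837x = 153.489 - 2.780x → x_m = 28.4124.
Total external benefit = ∫₀^{x_m} (10.756 + 0.095x) dx = 10.756×28.4124 + ½×0.095×28.4124² = 343.9488.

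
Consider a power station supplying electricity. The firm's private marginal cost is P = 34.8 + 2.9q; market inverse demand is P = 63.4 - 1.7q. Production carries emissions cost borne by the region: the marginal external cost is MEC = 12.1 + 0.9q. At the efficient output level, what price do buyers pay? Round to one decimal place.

P = 58.3

Social marginal cost = private MC + MEC = 46.9 + 3.8q.
Set SMC = demand: 46.9 + 3.8q = 63.4 - 1.7q → q* = 3.0000.
Consumer price on the demand curve at q*: 63.4 − 1.7×3.0000 = 58.3000.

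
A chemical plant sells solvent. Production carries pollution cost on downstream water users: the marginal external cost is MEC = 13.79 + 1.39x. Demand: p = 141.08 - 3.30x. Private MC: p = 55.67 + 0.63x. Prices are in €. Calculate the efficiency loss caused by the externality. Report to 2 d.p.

Market equilibrium (private): 55.67 + 0.63x = 141.08 - 3.30x → x_m = 21.7328.
Social marginal cost = private MC + MEC = 69.46 + 2.02x.
Set SMC = demand: 69.46 + 2.02x = 141.08 - 3.30x → x* = 13.4624.
Between x* and x_m the wedge SMC − demand runs linearly from 0 to MEC(x_m), so the loss is a triangle.
DWL = ½ × 8.2704 × 43.9986 = 181.9430.

DWL = €181.94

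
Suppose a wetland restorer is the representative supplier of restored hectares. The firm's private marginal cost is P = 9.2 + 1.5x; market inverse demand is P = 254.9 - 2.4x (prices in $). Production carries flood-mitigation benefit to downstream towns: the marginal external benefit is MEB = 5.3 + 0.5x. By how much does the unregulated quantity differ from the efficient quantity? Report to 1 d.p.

10.8 units

Market equilibrium (private): 9.2 + 1.5x = 254.9 - 2.4x → x_m = 63.0000.
Social marginal cost = private MC − MEB = 3.9 + x.
Set SMC = demand: 3.9 + x = 254.9 - 2.4x → x* = 73.8235.
Gap = |63.0000 − 73.8235| = 10.8235.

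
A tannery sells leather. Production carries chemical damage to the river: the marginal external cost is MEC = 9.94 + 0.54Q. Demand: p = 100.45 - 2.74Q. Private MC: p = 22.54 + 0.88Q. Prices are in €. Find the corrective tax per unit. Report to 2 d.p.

Social marginal cost = private MC + MEC = 32.48 + 1.42Q.
Set SMC = demand: 32.48 + 1.42Q = 100.45 - 2.74Q → Q* = 16.3389.
The Pigouvian tax equals MEC at Q*: 9.94 + 0.54×16.3389 = 18.7630.

tax = €18.76 per unit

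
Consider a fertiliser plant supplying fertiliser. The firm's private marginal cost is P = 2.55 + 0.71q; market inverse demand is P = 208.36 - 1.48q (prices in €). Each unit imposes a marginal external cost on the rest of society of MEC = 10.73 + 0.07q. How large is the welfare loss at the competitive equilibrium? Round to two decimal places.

DWL = €66.28

Market equilibrium (private): 2.55 + 0.71q = 208.36 - 1.48q → q_m = 93.9772.
Social marginal cost = private MC + MEC = 13.28 + 0.78q.
Set SMC = demand: 13.28 + 0.78q = 208.36 - 1.48q → q* = 86.3186.
The loss is the area between SMC and demand from q* to q_m; with linear curves that's a triangle of height MEC(q_m).
DWL = ½ × 7.6586 × 17.3084 = 66.2791.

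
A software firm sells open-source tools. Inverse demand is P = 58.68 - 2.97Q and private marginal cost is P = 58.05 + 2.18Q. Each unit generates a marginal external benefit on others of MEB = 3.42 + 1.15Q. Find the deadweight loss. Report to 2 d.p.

DWL = 1.58

Market equilibrium (private): 58.05 + 2.18Q = 58.68 - 2.97Q → Q_m = 0.1223.
Social marginal cost = private MC − MEB = 54.63 + 1.03Q.
Set SMC = demand: 54.63 + 1.03Q = 58.68 - 2.97Q → Q* = 1.0125.
Height of the DWL triangle at Q_m is demand(Q_m) − SMC(Q_m) = MEB(Q_m) = 3.5607.
DWL = ½ × 0.8902 × 3.5607 = 1.5849.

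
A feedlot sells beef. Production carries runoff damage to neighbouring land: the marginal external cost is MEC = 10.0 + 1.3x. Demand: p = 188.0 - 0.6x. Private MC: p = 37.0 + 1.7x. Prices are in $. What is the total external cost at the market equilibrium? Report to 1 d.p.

Market equilibrium (private): 37.0 + 1.7x = 188.0 - 0.6x → x_m = 65.6522.
Total external cost = ∫₀^{x_m} (10.0 + 1.3x) dx = 10.0×65.6522 + ½×1.3×65.6522² = 3458.1594.

$3458.2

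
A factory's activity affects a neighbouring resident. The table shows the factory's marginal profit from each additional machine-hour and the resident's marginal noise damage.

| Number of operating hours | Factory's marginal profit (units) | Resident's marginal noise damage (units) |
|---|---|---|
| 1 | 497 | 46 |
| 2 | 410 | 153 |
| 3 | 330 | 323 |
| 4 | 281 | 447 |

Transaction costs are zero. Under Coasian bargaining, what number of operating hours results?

Bargaining reaches the level where marginal profit last exceeds marginal noise damage.
That holds through level 3 (330 ≥ 323) but not at 4 (281 < 447).

3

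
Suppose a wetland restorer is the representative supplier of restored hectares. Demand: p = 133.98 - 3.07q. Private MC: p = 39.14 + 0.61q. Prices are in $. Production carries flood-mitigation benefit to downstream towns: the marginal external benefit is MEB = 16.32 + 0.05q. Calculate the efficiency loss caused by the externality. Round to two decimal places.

Market equilibrium (private): 39.14 + 0.61q = 133.98 - 3.07q → q_m = 25.7717.
Social marginal cost = private MC − MEB = 22.82 + 0.56q.
Set SMC = demand: 22.82 + 0.56q = 133.98 - 3.07q → q* = 30.6226.
Between q* and q_m the wedge demand − SMC runs linearly from 0 to MEB(q_m), so the loss is a triangle.
DWL = ½ × 4.8509 × 17.6086 = 42.7088.

DWL = $42.71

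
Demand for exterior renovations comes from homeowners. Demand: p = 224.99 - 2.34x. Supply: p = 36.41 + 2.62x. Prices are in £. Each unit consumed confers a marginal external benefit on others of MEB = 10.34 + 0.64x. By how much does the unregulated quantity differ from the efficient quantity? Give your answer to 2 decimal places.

8.03 units

Market equilibrium (private): 36.41 + 2.62x = 224.99 - 2.34x → x_m = 38.0202.
Social marginal benefit = demand + MEB = 235.33 - 1.70x.
Set SMB = MC: 235.33 - 1.70x = 36.41 + 2.62x → x* = 46.0463.
Gap = |38.0202 − 46.0463| = 8.0261.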